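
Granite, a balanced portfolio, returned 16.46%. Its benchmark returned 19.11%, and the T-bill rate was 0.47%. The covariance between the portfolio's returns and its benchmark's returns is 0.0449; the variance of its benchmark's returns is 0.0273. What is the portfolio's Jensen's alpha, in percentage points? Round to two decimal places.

-14.67

β = Cov / Var = 0.0449 / 0.0273 = 1.6447
E[R] = Rf + β(Rm − Rf) = 0.47% + 1.6447 × (19.11% − 0.47%) = 31.1272%
α = Rp − E[R] = 16.46% − 31.1272% = -14.6672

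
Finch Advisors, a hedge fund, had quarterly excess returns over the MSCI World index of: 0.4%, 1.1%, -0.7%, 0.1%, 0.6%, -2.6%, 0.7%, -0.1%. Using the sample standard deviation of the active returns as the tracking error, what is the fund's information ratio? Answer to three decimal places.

-0.054

r̄ = (0.4 + 1.1 − 0.7 + 0.1 + 0.6 − 2.6 + 0.7 − 0.1) / 8 = -0.50 / 8 = -0.0625%
Sample σ = √[Σ(r − r̄)² / 7] = √[9.4588 / 7] = √1.3513 = 1.1625%
IR = r̄ / tracking error = -0.0625 / 1.1625 = -0.0538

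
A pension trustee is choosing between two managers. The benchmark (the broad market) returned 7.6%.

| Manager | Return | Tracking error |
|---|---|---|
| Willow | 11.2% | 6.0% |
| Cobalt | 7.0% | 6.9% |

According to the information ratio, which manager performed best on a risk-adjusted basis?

Willow

Willow: IR = (11.2% − 7.6%) / 6.0% = 0.600
Cobalt: IR = (7.0% − 7.6%) / 6.9% = -0.087
Highest: Willow (0.600).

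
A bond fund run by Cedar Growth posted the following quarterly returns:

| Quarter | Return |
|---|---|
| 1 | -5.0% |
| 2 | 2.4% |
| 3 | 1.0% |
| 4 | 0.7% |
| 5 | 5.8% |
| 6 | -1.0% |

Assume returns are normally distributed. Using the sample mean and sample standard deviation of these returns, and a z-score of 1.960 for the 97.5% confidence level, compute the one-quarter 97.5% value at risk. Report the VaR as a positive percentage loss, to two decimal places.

Mean return μ = 3.90 / 6 = 0.6500%
Σ(r − μ)² = (-5 − 0.6500)² + (2.4 − 0.6500)² + (1 − 0.6500)² + … = 64.3550
sample σ = √(64.3550 / 5) = √12.8710 = 3.5876%
VaR = −(μ − z·σ) = −(0.6500 − 1.960 × 3.5876) = −(-6.3817) = 6.3817%

6.38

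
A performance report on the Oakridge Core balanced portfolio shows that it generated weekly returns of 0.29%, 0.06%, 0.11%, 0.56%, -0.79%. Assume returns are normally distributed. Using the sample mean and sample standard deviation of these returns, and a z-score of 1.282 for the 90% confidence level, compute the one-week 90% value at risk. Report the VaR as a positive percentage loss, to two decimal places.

0.60

Mean return r̄ = 0.230 / 5 = 0.0460%
Σ(r − r̄)² = (0.29 − 0.0460)² + (0.06 − 0.0460)² + (0.11 − 0.0460)² + … = 1.0269
sample σ = √(1.0269 / 4) = √0.2567 = 0.5067%
VaR = −(r̄ − z·σ) = −(0.0460 − 1.282 × 0.5067) = −(-0.6036) = 0.6036%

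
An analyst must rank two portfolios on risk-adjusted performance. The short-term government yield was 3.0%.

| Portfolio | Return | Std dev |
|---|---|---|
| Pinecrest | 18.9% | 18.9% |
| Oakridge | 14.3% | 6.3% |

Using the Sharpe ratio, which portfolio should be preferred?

Oakridge

Pinecrest: Sharpe ratio = (18.9% − 3.0%) / 18.9% = 0.841
Oakridge: Sharpe ratio = (14.3% − 3.0%) / 6.3% = 1.794
Highest: Oakridge (1.794).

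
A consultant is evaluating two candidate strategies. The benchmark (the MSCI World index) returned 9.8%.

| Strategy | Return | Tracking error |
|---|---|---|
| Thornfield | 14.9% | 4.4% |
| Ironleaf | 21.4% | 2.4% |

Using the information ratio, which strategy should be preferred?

Ironleaf

Thornfield: IR = (14.9% − 9.8%) / 4.4% = 1.159
Ironleaf: IR = (21.4% − 9.8%) / 2.4% = 4.833
Highest: Ironleaf (4.833).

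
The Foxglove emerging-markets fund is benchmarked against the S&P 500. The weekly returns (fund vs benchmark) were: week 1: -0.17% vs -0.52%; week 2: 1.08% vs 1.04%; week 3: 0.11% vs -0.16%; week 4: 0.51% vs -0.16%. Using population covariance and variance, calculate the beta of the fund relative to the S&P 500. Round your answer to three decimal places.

r̄p = 0.3825%,  r̄m = 0.0500%
Cov = Σ(rp − r̄p)(rm − r̄m) / 4 = 0.2590
Var(rm) = Σ(rm − r̄m)² / 4 = 0.3483
β = Cov / Var = 0.2590 / 0.3483 = 0.7436

0.744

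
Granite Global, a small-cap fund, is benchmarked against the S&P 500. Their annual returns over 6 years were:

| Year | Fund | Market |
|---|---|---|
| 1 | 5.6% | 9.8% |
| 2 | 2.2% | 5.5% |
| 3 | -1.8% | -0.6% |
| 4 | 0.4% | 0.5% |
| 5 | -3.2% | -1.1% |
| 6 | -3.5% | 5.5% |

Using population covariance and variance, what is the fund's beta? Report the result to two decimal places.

0.57

r̄p = -0.0500%,  r̄m = 3.2667%
Cov = Σ(rp − r̄p)(rm − r̄m) / 6 = 8.9183
Var(rm) = Σ(rm − r̄m)² / 6 = 15.7222
β = Cov / Var = 8.9183 / 15.7222 = 0.5672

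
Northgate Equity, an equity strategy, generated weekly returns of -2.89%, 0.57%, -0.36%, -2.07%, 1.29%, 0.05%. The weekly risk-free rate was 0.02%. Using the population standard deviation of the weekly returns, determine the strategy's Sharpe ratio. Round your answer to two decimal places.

μ = (-2.89 + 0.57 − 0.36 − 2.07 + 1.29 + 0.05) / 6 = -0.5683%
Population std dev = √[12.8201 / 6] = 1.4617%
Sharpe = (μ − rf) / σ = (-0.5683 − 0.02) / 1.4617 = -0.5883 / 1.4617 = -0.4025

-0.40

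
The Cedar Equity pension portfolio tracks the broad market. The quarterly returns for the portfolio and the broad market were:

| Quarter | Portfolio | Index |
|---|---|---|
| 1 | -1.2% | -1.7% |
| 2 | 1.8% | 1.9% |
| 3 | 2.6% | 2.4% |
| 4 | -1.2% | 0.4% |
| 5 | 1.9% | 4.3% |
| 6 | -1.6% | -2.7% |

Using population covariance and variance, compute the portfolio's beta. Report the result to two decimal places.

r̄p = 0.3833%,  r̄m = 0.7667%
Cov = Σ(rp − r̄p)(rm − r̄m) / 6 = 3.6578
Var(rm) = Σ(rm − r̄m)² / 6 = 5.7789
β = Cov / Var = 3.6578 / 5.7789 = 0.6330

0.63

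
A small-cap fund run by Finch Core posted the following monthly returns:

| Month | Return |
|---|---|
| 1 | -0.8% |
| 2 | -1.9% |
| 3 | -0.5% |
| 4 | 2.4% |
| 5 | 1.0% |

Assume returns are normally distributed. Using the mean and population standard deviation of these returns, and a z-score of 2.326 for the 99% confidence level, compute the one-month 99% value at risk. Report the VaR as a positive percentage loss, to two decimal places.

r̄ = (-0.8 − 1.9 − 0.5 + 2.4 + 1) / 5 = 0.0400%
Σ(r − r̄)² = (-0.8 − 0.0400)² + (-1.9 − 0.0400)² + … = 11.2520
population σ = √(11.2520 / 5) = √2.2504 = 1.5001%
VaR = −(r̄ − z·σ) = −(0.0400 − 2.326 × 1.5001) = −(-3.4492) = 3.4492%

3.45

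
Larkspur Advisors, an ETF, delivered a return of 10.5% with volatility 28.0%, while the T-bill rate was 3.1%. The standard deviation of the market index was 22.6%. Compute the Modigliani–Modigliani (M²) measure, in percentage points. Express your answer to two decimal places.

9.07

Sharpe = (Rp − Rf) / σp = (10.5% − 3.1%) / 28.0% = 0.2643
M² = Rf + Sharpe × σm = 3.1% + 0.2643 × 22.6% = 9.0732%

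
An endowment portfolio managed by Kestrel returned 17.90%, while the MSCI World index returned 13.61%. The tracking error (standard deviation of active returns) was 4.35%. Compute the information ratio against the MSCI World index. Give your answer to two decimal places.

0.99

IR = (Rp − Rb) / TE = (17.90% − 13.61%) / 4.35% = 4.29% / 4.35% = 0.9862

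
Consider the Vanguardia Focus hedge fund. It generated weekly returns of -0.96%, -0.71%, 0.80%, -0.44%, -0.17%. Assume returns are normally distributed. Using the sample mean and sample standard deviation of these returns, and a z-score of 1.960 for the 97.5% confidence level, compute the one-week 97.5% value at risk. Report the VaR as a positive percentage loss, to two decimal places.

r̄ = (-0.96 − 0.71 + 0.8 − 0.44 − 0.17) / 5 = -1.480 / 5 = -0.2960%
Σ(r − r̄)² = (-0.96 − (-0.2960))² + (-0.71 − (-0.2960))² + (0.8 − (-0.2960))² + … = 1.8501
sample σ = √(1.8501 / 4) = √0.4625 = 0.6801%
VaR = −(r̄ − z·σ) = −(-0.2960 − 1.960 × 0.6801) = −(-1.6290) = 1.6290%

1.63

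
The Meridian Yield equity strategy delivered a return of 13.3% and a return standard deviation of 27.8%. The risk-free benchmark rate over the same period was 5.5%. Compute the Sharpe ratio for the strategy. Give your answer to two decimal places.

Sharpe = (Rp − Rf) / σp = (13.3% − 5.5%) / 27.8% = 7.80% / 27.8% = 0.2806

0.28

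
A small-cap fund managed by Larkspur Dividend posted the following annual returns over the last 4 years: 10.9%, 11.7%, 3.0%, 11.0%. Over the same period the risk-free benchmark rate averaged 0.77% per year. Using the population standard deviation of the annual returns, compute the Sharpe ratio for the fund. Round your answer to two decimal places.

2.35

r̄ = (10.9 + 11.7 + 3 + 11) / 4 = 9.1500%
Σ(r − r̄)² = 50.8100; population σ = √(50.8100/4) = 3.5641%
Sharpe = (r̄ − rf) / σ = (9.1500 − 0.77) / 3.5641 = 8.3800 / 3.5641 = 2.3512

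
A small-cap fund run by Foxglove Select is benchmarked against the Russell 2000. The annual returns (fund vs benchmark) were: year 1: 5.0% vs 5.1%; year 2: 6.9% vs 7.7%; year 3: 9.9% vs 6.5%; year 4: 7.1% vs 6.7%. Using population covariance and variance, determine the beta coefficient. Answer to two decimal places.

r̄p = 7.2250%,  r̄m = 6.5000%
Cov = Σ(rp − r̄p)(rm − r̄m) / 4 = 0.6750
Var(rm) = Σ(rm − r̄m)² / 4 = 0.8600
β = Cov / Var = 0.6750 / 0.8600 = 0.7849

0.78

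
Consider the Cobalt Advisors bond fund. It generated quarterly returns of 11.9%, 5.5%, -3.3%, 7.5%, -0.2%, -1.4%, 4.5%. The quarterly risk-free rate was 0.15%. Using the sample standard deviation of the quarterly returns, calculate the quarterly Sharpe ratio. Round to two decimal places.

0.62

r̄ = (11.9 + 5.5 − 3.3 + 7.5 − 0.2 − 1.4 + 4.5) / 7 = 3.5000%
Sample std dev = √[175.5000 / 6] = 5.4083%
Sharpe = (r̄ − rf) / σ = (3.5000 − 0.15) / 5.4083 = 3.3500 / 5.4083 = 0.6194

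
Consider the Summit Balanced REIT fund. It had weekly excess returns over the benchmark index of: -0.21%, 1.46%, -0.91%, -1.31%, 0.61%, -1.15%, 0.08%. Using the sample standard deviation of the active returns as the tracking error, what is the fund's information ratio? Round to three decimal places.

-0.202

Mean return μ = -1.430 / 7 = -0.2043%
Σ(r − μ)² = 6.1288; sample σ = √(6.1288/6) = 1.0107%
IR = μ / tracking error = -0.2043 / 1.0107 = -0.2021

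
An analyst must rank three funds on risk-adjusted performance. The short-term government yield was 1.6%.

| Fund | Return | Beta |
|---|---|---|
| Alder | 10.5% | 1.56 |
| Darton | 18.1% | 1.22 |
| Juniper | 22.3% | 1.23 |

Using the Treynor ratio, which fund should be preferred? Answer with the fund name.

Juniper

Alder: Treynor = (10.5% − 1.6%) / 1.56 = 5.705
Darton: Treynor = (18.1% − 1.6%) / 1.22 = 13.525
Juniper: Treynor = (22.3% − 1.6%) / 1.23 = 16.829
Highest: Juniper (16.829).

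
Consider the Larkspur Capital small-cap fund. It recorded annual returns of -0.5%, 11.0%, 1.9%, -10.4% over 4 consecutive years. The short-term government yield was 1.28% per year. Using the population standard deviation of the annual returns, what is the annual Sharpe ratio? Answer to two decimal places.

-0.10

r̄ = (-0.5 + 11 + 1.9 − 10.4) / 4 = 0.5000%
Population σ = √[Σ(r − r̄)² / 4] = √[232.0200 / 4] = √58.0050 = 7.6161%
Sharpe = (r̄ − rf) / σ = (0.5000 − 1.28) / 7.6161 = -0.7800 / 7.6161 = -0.1024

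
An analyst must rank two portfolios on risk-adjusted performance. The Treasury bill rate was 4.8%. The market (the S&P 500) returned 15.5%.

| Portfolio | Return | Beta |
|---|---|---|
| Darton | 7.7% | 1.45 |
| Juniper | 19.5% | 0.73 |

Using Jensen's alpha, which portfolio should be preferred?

Darton: α = 7.7% − [4.8% + 1.45 × (15.5% − 4.8%)] = -12.615
Juniper: α = 19.5% − [4.8% + 0.73 × (15.5% − 4.8%)] = 6.889
Highest: Juniper (6.889).

Juniper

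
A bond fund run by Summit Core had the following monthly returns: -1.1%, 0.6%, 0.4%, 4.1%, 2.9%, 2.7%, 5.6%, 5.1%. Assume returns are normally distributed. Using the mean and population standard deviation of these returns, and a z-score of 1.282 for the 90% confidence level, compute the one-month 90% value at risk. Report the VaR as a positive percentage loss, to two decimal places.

Mean return r̄ = 20.30 / 8 = 2.5375%
Population std dev = √[40.0988 / 8] = 2.2388%
VaR = −(r̄ − z·σ) = −(2.5375 − 1.282 × 2.2388) = −(-0.3326) = 0.3326%

0.33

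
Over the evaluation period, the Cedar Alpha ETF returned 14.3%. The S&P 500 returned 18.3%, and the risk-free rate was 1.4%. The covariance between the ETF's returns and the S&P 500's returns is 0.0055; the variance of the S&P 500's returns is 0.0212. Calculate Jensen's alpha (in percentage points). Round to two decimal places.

β = Cov / Var = 0.0055 / 0.0212 = 0.2594
E[R] = Rf + β(Rm − Rf) = 1.4% + 0.2594 × (18.3% − 1.4%) = 5.7839%
α = Rp − E[R] = 14.3% − 5.7839% = 8.5161

8.52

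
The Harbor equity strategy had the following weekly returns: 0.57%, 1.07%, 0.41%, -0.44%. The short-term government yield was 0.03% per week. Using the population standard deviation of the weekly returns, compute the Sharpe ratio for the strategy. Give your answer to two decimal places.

μ = (0.57 + 1.07 + 0.41 − 0.44) / 4 = 1.610 / 4 = 0.4025%
Σ(r − μ)² = (0.57 − 0.4025)² + (1.07 − 0.4025)² + (0.41 − 0.4025)² + … = 1.1835
population σ = √(1.1835 / 4) = √0.2959 = 0.5440%
Sharpe = (μ − rf) / σ = (0.4025 − 0.03) / 0.5440 = 0.3725 / 0.5440 = 0.6847

0.68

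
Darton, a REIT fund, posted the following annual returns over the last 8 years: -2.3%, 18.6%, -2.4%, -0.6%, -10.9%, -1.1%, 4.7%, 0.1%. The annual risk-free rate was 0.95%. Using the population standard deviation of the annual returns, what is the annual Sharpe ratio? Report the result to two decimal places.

μ = (-2.3 + 18.6 − 2.4 − 0.6 − 10.9 − 1.1 + 4.7 + 0.1) / 8 = 6.10 / 8 = 0.7625%
Σ(r − μ)² = 494.8388; population σ = √(494.8388/8) = 7.8648%
Sharpe = (μ − rf) / σ = (0.7625 − 0.95) / 7.8648 = -0.1875 / 7.8648 = -0.0238

-0.02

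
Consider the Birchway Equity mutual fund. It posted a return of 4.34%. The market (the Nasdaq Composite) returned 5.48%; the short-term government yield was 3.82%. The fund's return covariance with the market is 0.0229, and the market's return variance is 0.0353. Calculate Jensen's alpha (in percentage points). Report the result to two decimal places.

β = Cov / Var = 0.0229 / 0.0353 = 0.6487
E[R] = Rf + β(Rm − Rf) = 3.82% + 0.6487 × (5.48% − 3.82%) = 4.8968%
α = Rp − E[R] = 4.34% − 4.8968% = -0.5568

-0.56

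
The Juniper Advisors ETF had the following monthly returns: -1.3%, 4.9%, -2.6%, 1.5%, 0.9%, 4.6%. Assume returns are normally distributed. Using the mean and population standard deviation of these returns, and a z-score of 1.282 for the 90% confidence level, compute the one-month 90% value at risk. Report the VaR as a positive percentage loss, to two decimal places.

2.22

r̄ = (-1.3 + 4.9 − 2.6 + 1.5 + 0.9 + 4.6) / 6 = 1.3333%
Population std dev = √[46.0133 / 6] = 2.7693%
VaR = −(r̄ − z·σ) = −(1.3333 − 1.282 × 2.7693) = −(-2.2169) = 2.2169%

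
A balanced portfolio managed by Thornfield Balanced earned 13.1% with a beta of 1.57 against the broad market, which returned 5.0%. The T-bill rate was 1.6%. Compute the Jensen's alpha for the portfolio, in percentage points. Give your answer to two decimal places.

CAPM expected return = Rf + β(Rm − Rf) = 1.6% + 1.57 × (5.0% − 1.6%) = 1.6 + 1.57 × 3.40 = 6.9380%
Jensen's α = Rp − E[R] = 13.1% − 6.9380% = 6.1620

6.16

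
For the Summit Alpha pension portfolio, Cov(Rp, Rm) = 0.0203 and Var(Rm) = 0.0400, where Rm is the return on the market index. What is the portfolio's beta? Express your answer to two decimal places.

β = Cov(Rp, Rm) / Var(Rm) = 0.0203 / 0.0400 = 0.5075

0.51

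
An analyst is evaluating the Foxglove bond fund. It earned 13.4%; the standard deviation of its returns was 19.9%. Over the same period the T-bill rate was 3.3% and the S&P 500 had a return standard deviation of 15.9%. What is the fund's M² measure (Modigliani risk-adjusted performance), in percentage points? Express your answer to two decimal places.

11.37

Sharpe = (Rp − Rf) / σp = (13.4% − 3.3%) / 19.9% = 0.5075
M² = Rf + Sharpe × σm = 3.3% + 0.5075 × 15.9% = 11.3693%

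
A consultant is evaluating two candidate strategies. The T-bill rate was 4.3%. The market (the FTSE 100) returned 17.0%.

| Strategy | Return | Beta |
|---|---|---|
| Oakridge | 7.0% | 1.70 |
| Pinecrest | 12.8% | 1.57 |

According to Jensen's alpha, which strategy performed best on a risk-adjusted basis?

Pinecrest

Oakridge: α = 7.0% − [4.3% + 1.70 × (17.0% − 4.3%)] = -18.890
Pinecrest: α = 12.8% − [4.3% + 1.57 × (17.0% − 4.3%)] = -11.439
Highest: Pinecrest (-11.439).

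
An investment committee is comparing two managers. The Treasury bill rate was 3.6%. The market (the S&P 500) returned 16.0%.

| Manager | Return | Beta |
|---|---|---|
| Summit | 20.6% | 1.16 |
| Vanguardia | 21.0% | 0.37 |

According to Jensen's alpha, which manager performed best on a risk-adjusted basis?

Summit: α = 20.6% − [3.6% + 1.16 × (16.0% − 3.6%)] = 2.616
Vanguardia: α = 21.0% − [3.6% + 0.37 × (16.0% − 3.6%)] = 12.812
Highest: Vanguardia (12.812).

Vanguardia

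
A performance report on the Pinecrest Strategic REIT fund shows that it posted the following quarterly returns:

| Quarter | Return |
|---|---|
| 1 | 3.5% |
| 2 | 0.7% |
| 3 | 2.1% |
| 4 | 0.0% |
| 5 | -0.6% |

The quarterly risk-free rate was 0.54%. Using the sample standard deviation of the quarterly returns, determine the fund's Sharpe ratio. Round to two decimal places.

0.36

Mean return μ = 5.70 / 5 = 1.1400%
Σ(r − μ)² = (3.5 − 1.1400)² + (0.7 − 1.1400)² + … = 11.0120
sample σ = √(11.0120 / 4) = √2.7530 = 1.6592%
Sharpe = (μ − rf) / σ = (1.1400 − 0.54) / 1.6592 = 0.6000 / 1.6592 = 0.3616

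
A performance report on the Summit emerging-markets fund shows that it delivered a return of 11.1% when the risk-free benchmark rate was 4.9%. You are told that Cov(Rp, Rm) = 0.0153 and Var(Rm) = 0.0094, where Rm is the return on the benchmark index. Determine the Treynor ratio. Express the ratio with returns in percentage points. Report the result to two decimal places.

3.81

β = Cov / Var = 0.0153 / 0.0094 = 1.6277
Treynor = (Rp − Rf) / β = (11.1% − 4.9%) / 1.6277 = 6.20 / 1.6277 = 3.8091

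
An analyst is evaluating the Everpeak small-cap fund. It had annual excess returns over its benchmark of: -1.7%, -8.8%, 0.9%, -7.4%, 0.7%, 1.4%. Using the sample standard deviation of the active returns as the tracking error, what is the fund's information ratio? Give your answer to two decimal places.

Mean return μ = -14.90 / 6 = -2.4833%
Sample std dev = √[101.3483 / 5] = 4.5022%
IR = μ / tracking error = -2.4833 / 4.5022 = -0.5516

-0.55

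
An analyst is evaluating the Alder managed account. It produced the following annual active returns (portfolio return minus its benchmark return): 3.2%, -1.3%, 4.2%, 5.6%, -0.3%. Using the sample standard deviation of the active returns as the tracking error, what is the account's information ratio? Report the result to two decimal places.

0.77

r̄ = (3.2 − 1.3 + 4.2 + 5.6 − 0.3) / 5 = 11.40 / 5 = 2.2800%
Σ(r − r̄)² = (3.2 − 2.2800)² + (-1.3 − 2.2800)² + … = 35.0280
sample σ = √(35.0280 / 4) = √8.7570 = 2.9592%
IR = r̄ / tracking error = 2.2800 / 2.9592 = 0.7705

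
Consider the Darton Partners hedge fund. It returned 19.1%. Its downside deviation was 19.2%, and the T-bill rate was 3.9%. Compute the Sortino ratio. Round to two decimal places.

0.79

Sortino = (Rp − Rf) / σd = (19.1% − 3.9%) / 19.2% = 15.20% / 19.2% = 0.7917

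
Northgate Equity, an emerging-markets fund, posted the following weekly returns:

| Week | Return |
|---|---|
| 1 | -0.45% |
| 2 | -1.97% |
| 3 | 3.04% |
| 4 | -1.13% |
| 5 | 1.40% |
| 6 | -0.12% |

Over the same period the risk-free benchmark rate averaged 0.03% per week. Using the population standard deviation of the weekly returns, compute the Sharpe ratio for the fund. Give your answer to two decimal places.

Mean return r̄ = 0.770 / 6 = 0.1283%
Σ(r − r̄)² = (-0.45 − 0.1283)² + (-1.97 − 0.1283)² + (3.04 − 0.1283)² + … = 16.4775
σ = √[16.4775 / 6] = 1.6572%
Sharpe = (r̄ − rf) / σ = (0.1283 − 0.03) / 1.6572 = 0.0983 / 1.6572 = 0.0593

0.06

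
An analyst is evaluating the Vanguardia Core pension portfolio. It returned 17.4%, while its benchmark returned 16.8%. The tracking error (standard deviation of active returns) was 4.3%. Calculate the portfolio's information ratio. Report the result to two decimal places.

IR = (Rp − Rb) / TE = (17.4% − 16.8%) / 4.3% = 0.60% / 4.3% = 0.1395

0.14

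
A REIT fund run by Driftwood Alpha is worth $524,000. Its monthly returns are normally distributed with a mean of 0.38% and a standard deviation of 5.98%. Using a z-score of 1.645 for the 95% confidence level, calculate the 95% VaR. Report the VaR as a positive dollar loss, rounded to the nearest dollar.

Return at the 95% tail: μ − z·σ = 0.38% − 1.645 × 5.98% = 0.38 − 9.8371 = -9.4571%
VaR = −(-9.4571%) × $524,000 = 9.4571% × $524,000 = $49,555

$49,555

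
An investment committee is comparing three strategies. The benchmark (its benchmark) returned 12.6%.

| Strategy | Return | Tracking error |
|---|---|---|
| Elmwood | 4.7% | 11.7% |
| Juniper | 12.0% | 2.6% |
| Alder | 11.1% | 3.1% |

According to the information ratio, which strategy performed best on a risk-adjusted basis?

Juniper

Elmwood: IR = (4.7% − 12.6%) / 11.7% = -0.675
Juniper: IR = (12.0% − 12.6%) / 2.6% = -0.231
Alder: IR = (11.1% − 12.6%) / 3.1% = -0.484
Highest: Juniper (-0.231).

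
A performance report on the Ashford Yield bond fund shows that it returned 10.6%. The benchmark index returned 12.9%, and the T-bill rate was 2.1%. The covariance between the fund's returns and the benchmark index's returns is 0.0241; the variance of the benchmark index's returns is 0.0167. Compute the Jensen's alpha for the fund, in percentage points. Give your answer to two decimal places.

β = Cov / Var = 0.0241 / 0.0167 = 1.4431
E[R] = Rf + β(Rm − Rf) = 2.1% + 1.4431 × (12.9% − 2.1%) = 17.6855%
α = Rp − E[R] = 10.6% − 17.6855% = -7.0855

-7.09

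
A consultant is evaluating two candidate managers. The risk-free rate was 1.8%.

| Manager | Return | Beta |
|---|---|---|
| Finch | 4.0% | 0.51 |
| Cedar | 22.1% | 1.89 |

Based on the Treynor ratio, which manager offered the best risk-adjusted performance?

Finch: Treynor = (4.0% − 1.8%) / 0.51 = 4.314
Cedar: Treynor = (22.1% − 1.8%) / 1.89 = 10.741
Highest: Cedar (10.741).

Cedar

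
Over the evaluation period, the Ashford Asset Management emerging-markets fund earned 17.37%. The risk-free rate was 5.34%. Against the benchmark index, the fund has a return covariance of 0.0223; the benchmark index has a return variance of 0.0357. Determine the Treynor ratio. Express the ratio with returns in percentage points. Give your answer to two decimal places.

β = Cov / Var = 0.0223 / 0.0357 = 0.6246
Treynor = (Rp − Rf) / β = (17.37% − 5.34%) / 0.6246 = 12.03 / 0.6246 = 19.2603

19.26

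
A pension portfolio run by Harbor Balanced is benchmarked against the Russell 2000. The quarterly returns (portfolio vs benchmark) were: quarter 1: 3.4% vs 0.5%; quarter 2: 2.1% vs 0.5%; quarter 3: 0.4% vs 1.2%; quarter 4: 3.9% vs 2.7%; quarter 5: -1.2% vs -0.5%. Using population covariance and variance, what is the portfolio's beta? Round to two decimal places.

1.21

r̄p = 1.7200%,  r̄m = 0.8800%
Cov = Σ(rp − r̄p)(rm − r̄m) / 5 = 1.3584
Var(rm) = Σ(rm − r̄m)² / 5 = 1.1216
β = Cov / Var = 1.3584 / 1.1216 = 1.2111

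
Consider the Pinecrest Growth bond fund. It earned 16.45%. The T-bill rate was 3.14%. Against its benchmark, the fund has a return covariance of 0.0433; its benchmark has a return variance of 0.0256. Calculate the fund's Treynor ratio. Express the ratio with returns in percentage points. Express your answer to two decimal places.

7.87

β = Cov / Var = 0.0433 / 0.0256 = 1.6914
Treynor = (Rp − Rf) / β = (16.45% − 3.14%) / 1.6914 = 13.31 / 1.6914 = 7.8692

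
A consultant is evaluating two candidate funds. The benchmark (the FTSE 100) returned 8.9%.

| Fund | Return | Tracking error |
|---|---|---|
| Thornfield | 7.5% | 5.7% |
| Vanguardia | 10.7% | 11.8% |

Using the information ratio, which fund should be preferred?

Vanguardia

Thornfield: IR = (7.5% − 8.9%) / 5.7% = -0.246
Vanguardia: IR = (10.7% − 8.9%) / 11.8% = 0.153
Highest: Vanguardia (0.153).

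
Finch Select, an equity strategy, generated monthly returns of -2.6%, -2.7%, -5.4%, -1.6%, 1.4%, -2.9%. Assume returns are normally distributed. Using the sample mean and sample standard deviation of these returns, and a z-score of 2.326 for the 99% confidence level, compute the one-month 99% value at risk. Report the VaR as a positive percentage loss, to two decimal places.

Mean return r̄ = -13.80 / 6 = -2.3000%
Sample σ = √[Σ(r − r̄)² / 5] = √[24.4000 / 5] = √4.8800 = 2.2091%
VaR = −(r̄ − z·σ) = −(-2.3000 − 2.326 × 2.2091) = −(-7.4384) = 7.4384%

7.44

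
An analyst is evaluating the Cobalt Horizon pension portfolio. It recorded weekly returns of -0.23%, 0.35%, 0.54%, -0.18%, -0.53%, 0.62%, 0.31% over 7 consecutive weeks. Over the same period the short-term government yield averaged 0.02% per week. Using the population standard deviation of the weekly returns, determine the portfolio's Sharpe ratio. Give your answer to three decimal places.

0.261

μ = (-0.23 + 0.35 + 0.54 − 0.18 − 0.53 + 0.62 + 0.31) / 7 = 0.880 / 7 = 0.1257%
Population σ = √[Σ(r − μ)² / 7] = √[1.1502 / 7] = √0.1643 = 0.4053%
Sharpe = (μ − rf) / σ = (0.1257 − 0.02) / 0.4053 = 0.1057 / 0.4053 = 0.2608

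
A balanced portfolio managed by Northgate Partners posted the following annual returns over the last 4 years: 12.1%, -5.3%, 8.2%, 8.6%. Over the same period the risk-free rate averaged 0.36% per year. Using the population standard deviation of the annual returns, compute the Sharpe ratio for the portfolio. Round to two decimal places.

r̄ = (12.1 − 5.3 + 8.2 + 8.6) / 4 = 5.9000%
Population σ = √[Σ(r − r̄)² / 4] = √[176.4600 / 4] = √44.1150 = 6.6419%
Sharpe = (r̄ − rf) / σ = (5.9000 − 0.36) / 6.6419 = 5.5400 / 6.6419 = 0.8341

0.83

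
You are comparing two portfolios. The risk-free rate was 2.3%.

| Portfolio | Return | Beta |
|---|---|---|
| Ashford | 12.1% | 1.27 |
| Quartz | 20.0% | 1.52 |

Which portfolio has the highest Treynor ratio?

Ashford: Treynor = (12.1% − 2.3%) / 1.27 = 7.717
Quartz: Treynor = (20.0% − 2.3%) / 1.52 = 11.645
Highest: Quartz (11.645).

Quartz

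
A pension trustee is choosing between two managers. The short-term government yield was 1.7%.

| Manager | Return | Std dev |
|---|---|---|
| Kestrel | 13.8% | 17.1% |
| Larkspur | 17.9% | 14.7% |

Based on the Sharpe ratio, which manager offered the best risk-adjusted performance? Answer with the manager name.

Kestrel: Sharpe ratio = (13.8% − 1.7%) / 17.1% = 0.708
Larkspur: Sharpe ratio = (17.9% − 1.7%) / 14.7% = 1.102
Highest: Larkspur (1.102).

Larkspur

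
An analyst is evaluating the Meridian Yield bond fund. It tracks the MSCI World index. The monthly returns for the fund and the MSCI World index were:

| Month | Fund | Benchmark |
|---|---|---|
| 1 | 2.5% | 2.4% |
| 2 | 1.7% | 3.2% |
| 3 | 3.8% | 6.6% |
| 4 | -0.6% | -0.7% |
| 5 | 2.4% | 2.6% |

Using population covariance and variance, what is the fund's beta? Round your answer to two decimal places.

r̄p = 1.9600%,  r̄m = 2.8200%
Cov = Σ(rp − r̄p)(rm − r̄m) / 5 = 3.1088
Var(rm) = Σ(rm − r̄m)² / 5 = 5.4096
β = Cov / Var = 3.1088 / 5.4096 = 0.5747

0.57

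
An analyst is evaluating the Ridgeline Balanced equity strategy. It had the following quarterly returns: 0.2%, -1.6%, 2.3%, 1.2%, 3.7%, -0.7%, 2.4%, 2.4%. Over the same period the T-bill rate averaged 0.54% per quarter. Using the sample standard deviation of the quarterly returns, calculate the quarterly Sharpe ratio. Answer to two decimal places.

r̄ = (0.2 − 1.6 + 2.3 + 1.2 + 3.7 − 0.7 + 2.4 + 2.4) / 8 = 1.2375%
Sample σ = √[Σ(r − r̄)² / 7] = √[22.7788 / 7] = √3.2541 = 1.8039%
Sharpe = (r̄ − rf) / σ = (1.2375 − 0.54) / 1.8039 = 0.6975 / 1.8039 = 0.3867

0.39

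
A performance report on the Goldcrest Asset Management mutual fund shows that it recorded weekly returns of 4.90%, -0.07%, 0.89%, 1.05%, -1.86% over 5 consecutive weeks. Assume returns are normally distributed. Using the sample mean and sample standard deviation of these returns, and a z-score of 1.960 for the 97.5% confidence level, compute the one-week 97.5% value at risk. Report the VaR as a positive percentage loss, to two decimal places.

3.87

r̄ = (4.9 − 0.07 + 0.89 + 1.05 − 1.86) / 5 = 4.910 / 5 = 0.9820%
Sample σ = √[Σ(r − r̄)² / 4] = √[24.5475 / 4] = √6.1369 = 2.4773%
VaR = −(r̄ − z·σ) = −(0.9820 − 1.960 × 2.4773) = −(-3.8735) = 3.8735%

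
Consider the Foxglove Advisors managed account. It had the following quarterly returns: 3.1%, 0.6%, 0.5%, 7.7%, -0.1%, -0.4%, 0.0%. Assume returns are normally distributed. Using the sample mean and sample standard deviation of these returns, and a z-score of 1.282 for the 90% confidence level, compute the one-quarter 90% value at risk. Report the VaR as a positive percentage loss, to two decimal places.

2.11

Mean return r̄ = 11.40 / 7 = 1.6286%
Σ(r − r̄)² = (3.1 − 1.6286)² + (0.6 − 1.6286)² + (0.5 − 1.6286)² + … = 51.1143
σ = √[51.1143 / 6] = 2.9187%
VaR = −(r̄ − z·σ) = −(1.6286 − 1.282 × 2.9187) = −(-2.1132) = 2.1132%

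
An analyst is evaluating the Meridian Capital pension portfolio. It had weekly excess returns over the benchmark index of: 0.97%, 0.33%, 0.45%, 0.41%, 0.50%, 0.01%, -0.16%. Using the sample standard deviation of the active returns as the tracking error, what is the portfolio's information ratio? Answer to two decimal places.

μ = (0.97 + 0.33 + 0.45 + 0.41 + 0.5 + 0.01 − 0.16) / 7 = 2.510 / 7 = 0.3586%
Σ(r − μ)² = (0.97 − 0.3586)² + (0.33 − 0.3586)² + … = 0.7961
sample σ = √(0.7961 / 6) = √0.1327 = 0.3643%
IR = μ / tracking error = 0.3586 / 0.3643 = 0.9844

0.98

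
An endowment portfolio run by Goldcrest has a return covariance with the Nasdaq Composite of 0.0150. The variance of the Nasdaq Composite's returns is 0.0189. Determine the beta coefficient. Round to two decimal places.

0.79

β = Cov(Rp, Rm) / Var(Rm) = 0.0150 / 0.0189 = 0.7937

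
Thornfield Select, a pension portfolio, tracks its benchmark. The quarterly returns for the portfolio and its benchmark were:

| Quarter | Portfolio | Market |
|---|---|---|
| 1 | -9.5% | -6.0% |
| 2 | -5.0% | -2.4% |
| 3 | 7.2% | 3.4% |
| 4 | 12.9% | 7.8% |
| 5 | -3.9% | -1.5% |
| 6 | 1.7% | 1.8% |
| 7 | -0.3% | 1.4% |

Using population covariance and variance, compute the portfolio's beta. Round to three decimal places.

1.690

r̄p = 0.4429%,  r̄m = 0.6429%
Cov = Σ(rp − r̄p)(rm − r̄m) / 7 = 28.6567
Var(rm) = Σ(rm − r̄m)² / 7 = 16.9596
β = Cov / Var = 28.6567 / 16.9596 = 1.6897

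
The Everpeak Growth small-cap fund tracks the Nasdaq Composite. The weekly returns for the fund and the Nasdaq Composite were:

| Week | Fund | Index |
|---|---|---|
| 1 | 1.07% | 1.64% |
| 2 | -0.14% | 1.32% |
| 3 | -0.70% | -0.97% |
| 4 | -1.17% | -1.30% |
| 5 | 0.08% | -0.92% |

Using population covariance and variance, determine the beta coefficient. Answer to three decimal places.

r̄p = -0.1720%,  r̄m = -0.0460%
Cov = Σ(rp − r̄p)(rm − r̄m) / 5 = 0.7314
Var(rm) = Σ(rm − r̄m)² / 5 = 1.5797
β = Cov / Var = 0.7314 / 1.5797 = 0.4630

0.463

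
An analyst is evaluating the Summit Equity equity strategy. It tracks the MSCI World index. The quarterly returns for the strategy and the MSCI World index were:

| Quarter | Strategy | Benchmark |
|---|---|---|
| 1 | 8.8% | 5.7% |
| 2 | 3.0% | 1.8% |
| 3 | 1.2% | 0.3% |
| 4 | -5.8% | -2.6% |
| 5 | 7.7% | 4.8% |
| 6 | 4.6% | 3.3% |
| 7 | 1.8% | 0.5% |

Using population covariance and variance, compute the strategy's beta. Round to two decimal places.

1.66

r̄p = 3.0429%,  r̄m = 1.9714%
Cov = Σ(rp − r̄p)(rm − r̄m) / 7 = 11.7212
Var(rm) = Σ(rm − r̄m)² / 7 = 7.0792
β = Cov / Var = 11.7212 / 7.0792 = 1.6557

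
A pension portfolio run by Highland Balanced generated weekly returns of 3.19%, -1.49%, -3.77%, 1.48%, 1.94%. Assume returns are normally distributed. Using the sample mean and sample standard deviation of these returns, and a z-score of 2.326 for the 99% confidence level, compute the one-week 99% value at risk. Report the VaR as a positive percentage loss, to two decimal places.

6.33

r̄ = (3.19 − 1.49 − 3.77 + 1.48 + 1.94) / 5 = 0.2700%
Sample std dev = √[32.1986 / 4] = 2.8372%
VaR = −(r̄ − z·σ) = −(0.2700 − 2.326 × 2.8372) = −(-6.3293) = 6.3293%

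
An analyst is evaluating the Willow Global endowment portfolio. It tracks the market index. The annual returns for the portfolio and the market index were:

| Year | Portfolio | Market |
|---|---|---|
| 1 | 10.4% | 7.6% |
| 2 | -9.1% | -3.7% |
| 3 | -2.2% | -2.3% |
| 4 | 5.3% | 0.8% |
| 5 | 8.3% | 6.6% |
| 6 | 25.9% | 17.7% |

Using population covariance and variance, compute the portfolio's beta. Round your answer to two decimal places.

1.47

r̄p = 6.4333%,  r̄m = 4.4500%
Cov = Σ(rp − r̄p)(rm − r̄m) / 6 = 77.2417
Var(rm) = Σ(rm − r̄m)² / 6 = 52.5692
β = Cov / Var = 77.2417 / 52.5692 = 1.4693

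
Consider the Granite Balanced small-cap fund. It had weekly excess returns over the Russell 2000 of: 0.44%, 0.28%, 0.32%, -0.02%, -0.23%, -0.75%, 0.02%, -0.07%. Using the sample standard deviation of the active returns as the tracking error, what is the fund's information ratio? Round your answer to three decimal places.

-0.003

Mean return μ = -0.010 / 8 = -0.0013%
Σ(r − μ)² = (0.44 − (-0.0013))² + (0.28 − (-0.0013))² + … = 0.9955
sample σ = √(0.9955 / 7) = √0.1422 = 0.3771%
IR = μ / tracking error = -0.0013 / 0.3771 = -0.0034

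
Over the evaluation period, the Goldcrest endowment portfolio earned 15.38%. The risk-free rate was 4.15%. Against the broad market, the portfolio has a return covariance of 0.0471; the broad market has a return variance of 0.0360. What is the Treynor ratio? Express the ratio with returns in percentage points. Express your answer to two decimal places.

β = Cov / Var = 0.0471 / 0.0360 = 1.3083
Treynor = (Rp − Rf) / β = (15.38% − 4.15%) / 1.3083 = 11.23 / 1.3083 = 8.5837

8.58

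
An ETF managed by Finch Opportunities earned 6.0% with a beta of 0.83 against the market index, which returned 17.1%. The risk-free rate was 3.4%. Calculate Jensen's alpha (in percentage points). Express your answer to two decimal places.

-8.77

CAPM expected return = Rf + β(Rm − Rf) = 3.4% + 0.83 × (17.1% − 3.4%) = 3.4 + 0.83 × 13.70 = 14.7710%
Jensen's α = Rp − E[R] = 6.0% − 14.7710% = -8.7710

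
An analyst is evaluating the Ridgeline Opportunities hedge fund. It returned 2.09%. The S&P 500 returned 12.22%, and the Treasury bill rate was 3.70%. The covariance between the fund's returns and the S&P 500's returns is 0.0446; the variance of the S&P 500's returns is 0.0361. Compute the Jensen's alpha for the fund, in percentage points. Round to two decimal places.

β = Cov / Var = 0.0446 / 0.0361 = 1.2355
E[R] = Rf + β(Rm − Rf) = 3.70% + 1.2355 × (12.22% − 3.70%) = 14.2265%
α = Rp − E[R] = 2.09% − 14.2265% = -12.1365

-12.14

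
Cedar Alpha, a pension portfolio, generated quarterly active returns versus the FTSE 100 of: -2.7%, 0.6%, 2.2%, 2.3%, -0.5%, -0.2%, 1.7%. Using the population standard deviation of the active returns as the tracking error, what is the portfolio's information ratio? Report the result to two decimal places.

0.29

μ = (-2.7 + 0.6 + 2.2 + 2.3 − 0.5 − 0.2 + 1.7) / 7 = 0.4857%
Σ(r − μ)² = (-2.7 − 0.4857)² + (0.6 − 0.4857)² + … = 19.3086
population σ = √(19.3086 / 7) = √2.7584 = 1.6608%
IR = μ / tracking error = 0.4857 / 1.6608 = 0.2924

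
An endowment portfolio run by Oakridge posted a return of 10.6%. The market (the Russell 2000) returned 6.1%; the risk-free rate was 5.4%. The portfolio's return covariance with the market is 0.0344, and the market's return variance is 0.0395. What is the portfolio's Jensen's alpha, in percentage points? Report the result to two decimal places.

4.59

β = Cov / Var = 0.0344 / 0.0395 = 0.8709
E[R] = Rf + β(Rm − Rf) = 5.4% + 0.8709 × (6.1% − 5.4%) = 6.0096%
α = Rp − E[R] = 10.6% − 6.0096% = 4.5904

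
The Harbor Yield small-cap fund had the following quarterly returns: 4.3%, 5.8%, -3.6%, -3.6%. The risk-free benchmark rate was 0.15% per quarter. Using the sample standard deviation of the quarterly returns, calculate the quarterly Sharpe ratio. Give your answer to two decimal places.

Mean return r̄ = 2.90 / 4 = 0.7250%
Sample std dev = √[75.9475 / 3] = 5.0315%
Sharpe = (r̄ − rf) / σ = (0.7250 − 0.15) / 5.0315 = 0.5750 / 5.0315 = 0.1143

0.11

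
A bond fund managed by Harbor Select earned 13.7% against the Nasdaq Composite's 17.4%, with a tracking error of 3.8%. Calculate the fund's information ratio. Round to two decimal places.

-0.97

IR = (Rp − Rb) / TE = (13.7% − 17.4%) / 3.8% = -3.70% / 3.8% = -0.9737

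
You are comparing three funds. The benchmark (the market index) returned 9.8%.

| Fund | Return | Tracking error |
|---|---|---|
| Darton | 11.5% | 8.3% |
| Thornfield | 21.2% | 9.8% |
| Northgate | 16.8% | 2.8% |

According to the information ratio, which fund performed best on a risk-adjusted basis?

Northgate

Darton: IR = (11.5% − 9.8%) / 8.3% = 0.205
Thornfield: IR = (21.2% − 9.8%) / 9.8% = 1.163
Northgate: IR = (16.8% − 9.8%) / 2.8% = 2.500
Highest: Northgate (2.500).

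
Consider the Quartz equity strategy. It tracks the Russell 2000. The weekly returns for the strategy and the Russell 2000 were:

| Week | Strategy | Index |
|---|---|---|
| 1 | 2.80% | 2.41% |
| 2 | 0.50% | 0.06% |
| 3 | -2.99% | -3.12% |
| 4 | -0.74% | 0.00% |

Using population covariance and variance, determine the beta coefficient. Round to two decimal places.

r̄p = -0.1075%,  r̄m = -0.1625%
Cov = Σ(rp − r̄p)(rm − r̄m) / 4 = 4.0092
Var(rm) = Σ(rm − r̄m)² / 4 = 3.8601
β = Cov / Var = 4.0092 / 3.8601 = 1.0386

1.04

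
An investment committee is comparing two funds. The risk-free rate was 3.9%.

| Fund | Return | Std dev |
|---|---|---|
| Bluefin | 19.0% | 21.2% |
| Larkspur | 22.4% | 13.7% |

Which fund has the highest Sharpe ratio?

Bluefin: Sharpe ratio = (19.0% − 3.9%) / 21.2% = 0.712
Larkspur: Sharpe ratio = (22.4% − 3.9%) / 13.7% = 1.350
Highest: Larkspur (1.350).

Larkspur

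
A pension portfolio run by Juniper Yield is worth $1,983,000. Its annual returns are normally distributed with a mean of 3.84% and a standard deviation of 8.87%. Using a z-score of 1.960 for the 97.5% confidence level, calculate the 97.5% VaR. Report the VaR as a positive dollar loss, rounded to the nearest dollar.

Return at the 97.5% tail: μ − z·σ = 3.84% − 1.960 × 8.87% = 3.84 − 17.3852 = -13.5452%
VaR = −(-13.5452%) × $1,983,000 = 13.5452% × $1,983,000 = $268,601

$268,601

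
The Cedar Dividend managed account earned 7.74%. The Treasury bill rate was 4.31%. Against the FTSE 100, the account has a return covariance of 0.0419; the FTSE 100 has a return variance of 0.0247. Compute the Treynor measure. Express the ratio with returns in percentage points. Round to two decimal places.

2.02

β = Cov / Var = 0.0419 / 0.0247 = 1.6964
Treynor = (Rp − Rf) / β = (7.74% − 4.31%) / 1.6964 = 3.43 / 1.6964 = 2.0219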